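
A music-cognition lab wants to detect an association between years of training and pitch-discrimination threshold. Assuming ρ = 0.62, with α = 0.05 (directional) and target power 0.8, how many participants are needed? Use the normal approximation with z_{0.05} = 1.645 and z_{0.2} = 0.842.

Fisher's z: C = ½·ln((1+r)/(1−r)) = ½·ln(4.2632) = 0.7250.
n = ((z_{α} + z_β)/C)² + 3.
(1.645 + 0.842) / 0.7250 = 2.487 / 0.7250 = 3.430.
n = 3.430² + 3 = 11.77 + 3 = 14.8.
Round up.

n = 15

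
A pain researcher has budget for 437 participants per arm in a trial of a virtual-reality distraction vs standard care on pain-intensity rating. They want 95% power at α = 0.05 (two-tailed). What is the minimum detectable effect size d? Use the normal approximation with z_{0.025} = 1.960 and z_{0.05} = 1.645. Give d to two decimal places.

For two independent groups of n = 437 each: d_min = (z_{α/2} + z_β)·√(2/n).
z-sum = 1.960 + 1.645 = 3.605.
d_min = 3.605 × √(2/437) = 3.605 × 0.0677 = 0.244.

d_min ≈ 0.24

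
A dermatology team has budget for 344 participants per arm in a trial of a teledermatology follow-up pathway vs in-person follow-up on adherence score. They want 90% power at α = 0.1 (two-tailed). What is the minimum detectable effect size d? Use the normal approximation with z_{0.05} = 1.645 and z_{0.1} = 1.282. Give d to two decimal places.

For two independent groups of n = 344 each: d_min = (z_{α/2} + z_β)·√(2/n).
z-sum = 1.645 + 1.282 = 2.927.
d_min = 2.927 × √(2/344) = 2.927 × 0.0762 = 0.223.

d_min ≈ 0.22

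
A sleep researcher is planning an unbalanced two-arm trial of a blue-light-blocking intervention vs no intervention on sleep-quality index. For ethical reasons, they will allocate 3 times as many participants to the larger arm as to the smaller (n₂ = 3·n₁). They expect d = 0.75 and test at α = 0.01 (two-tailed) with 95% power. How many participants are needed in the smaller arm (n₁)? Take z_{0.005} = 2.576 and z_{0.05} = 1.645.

n₁ = 43

With allocation ratio k = n₂/n₁ = 3, Var(x̄₁−x̄₂) = σ²(1/n₁ + 1/(k·n₁)) = σ²·(k+1)/(k·n₁).
So n₁ = (1 + 1/k)·((z_{α/2} + z_β)/d)² = 1.333 × (4.221/0.75)².
n₁ = 1.333 × 31.67 = 42.2.
Round up: n₁ = 43, giving n₂ = 3 × 43 = 129.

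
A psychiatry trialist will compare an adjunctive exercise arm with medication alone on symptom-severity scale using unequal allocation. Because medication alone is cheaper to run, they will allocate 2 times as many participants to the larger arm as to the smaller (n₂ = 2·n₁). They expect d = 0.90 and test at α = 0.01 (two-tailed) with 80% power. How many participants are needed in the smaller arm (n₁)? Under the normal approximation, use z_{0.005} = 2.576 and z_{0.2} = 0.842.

With allocation ratio k = n₂/n₁ = 2, Var(x̄₁−x̄₂) = σ²(1/n₁ + 1/(k·n₁)) = σ²·(k+1)/(k·n₁).
So n₁ = (1 + 1/k)·((z_{α/2} + z_β)/d)² = 1.500 × (3.418/0.90)².
n₁ = 1.500 × 14.42 = 21.6.
Round up: n₁ = 22, giving n₂ = 2 × 22 = 44.

n₁ = 22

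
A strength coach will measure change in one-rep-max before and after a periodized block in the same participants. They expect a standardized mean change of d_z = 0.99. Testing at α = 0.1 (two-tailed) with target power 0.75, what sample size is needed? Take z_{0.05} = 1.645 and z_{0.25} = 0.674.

n = 6 pairs

For a paired (one-sample on differences) test: n = ((z_{α/2} + z_β) / d)².
z_{α/2} + z_β = 1.645 + 0.674 = 2.319.
n = (2.319 / 0.99)² = 2.342² = 5.49.
Round up.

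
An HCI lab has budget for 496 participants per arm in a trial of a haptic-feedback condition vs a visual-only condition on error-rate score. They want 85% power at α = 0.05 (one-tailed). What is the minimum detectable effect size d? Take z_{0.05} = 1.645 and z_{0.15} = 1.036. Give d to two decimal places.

For two independent groups of n = 496 each: d_min = (z_{α} + z_β)·√(2/n).
z-sum = 1.645 + 1.036 = 2.681.
d_min = 2.681 × √(2/496) = 2.681 × 0.0635 = 0.170.

d_min ≈ 0.17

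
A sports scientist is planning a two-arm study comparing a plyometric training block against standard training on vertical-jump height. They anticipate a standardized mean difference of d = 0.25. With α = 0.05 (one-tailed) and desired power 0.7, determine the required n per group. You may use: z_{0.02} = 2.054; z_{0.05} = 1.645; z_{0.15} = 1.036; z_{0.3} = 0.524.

n = 151 per group

For two independent groups with equal n: n = 2·((z_{α} + z_β) / d)².
z_{α} + z_β = 1.645 + 0.524 = 2.169.
n = 2 × (2.169 / 0.25)² = 2 × 8.676² = 2 × 75.27 = 150.5.
Round up to the next whole participant.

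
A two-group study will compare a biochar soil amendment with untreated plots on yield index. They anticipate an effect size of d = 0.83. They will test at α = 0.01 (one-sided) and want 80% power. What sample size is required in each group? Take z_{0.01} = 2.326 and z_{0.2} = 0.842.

For two independent groups with equal n: n = 2·((z_{α} + z_β) / d)².
z_{α} + z_β = 2.326 + 0.842 = 3.168.
n = 2 × (3.168 / 0.83)² = 2 × 3.817² = 2 × 14.57 = 29.1.
Round up to the next whole participant.

n = 30 per group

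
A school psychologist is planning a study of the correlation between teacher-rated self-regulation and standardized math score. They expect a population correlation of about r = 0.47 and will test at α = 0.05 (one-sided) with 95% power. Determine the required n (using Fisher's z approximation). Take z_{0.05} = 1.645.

Fisher's z: C = ½·ln((1+r)/(1−r)) = ½·ln(2.7736) = 0.5101.
n = ((z_{α} + z_β)/C)² + 3.
(1.645 + 1.645) / 0.5101 = 3.290 / 0.5101 = 6.450.
n = 6.450² + 3 = 41.60 + 3 = 44.6.
Round up.

n = 45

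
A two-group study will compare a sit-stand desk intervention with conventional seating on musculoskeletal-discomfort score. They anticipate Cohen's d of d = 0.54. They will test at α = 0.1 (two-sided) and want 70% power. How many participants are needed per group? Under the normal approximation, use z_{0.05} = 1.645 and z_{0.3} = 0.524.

For two independent groups with equal n: n = 2·((z_{α/2} + z_β) / d)².
z_{α/2} + z_β = 1.645 + 0.524 = 2.169.
n = 2 × (2.169 / 0.54)² = 2 × 4.017² = 2 × 16.13 = 32.3.
Round up to the next whole participant.

n = 33 per group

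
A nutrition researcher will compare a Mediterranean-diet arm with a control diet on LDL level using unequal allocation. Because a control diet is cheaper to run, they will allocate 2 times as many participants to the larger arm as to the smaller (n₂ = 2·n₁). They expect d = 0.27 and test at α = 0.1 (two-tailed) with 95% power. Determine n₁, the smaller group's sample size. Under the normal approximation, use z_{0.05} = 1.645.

n₁ = 223

With allocation ratio k = n₂/n₁ = 2, Var(x̄₁−x̄₂) = σ²(1/n₁ + 1/(k·n₁)) = σ²·(k+1)/(k·n₁).
So n₁ = (1 + 1/k)·((z_{α/2} + z_β)/d)² = 1.500 × (3.290/0.27)².
n₁ = 1.500 × 148.48 = 222.7.
Round up: n₁ = 223, giving n₂ = 2 × 223 = 446.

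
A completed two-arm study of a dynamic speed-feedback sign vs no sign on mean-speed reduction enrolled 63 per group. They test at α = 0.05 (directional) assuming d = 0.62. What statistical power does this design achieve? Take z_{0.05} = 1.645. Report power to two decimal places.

For two equal groups, power = Φ(d·√(n/2) − z_{α}).
d·√(n/2) = 0.62 × √(63/2) = 0.62 × 5.612 = 3.480.
z_β = 3.480 − 1.645 = 1.835.
Power = Φ(1.835) = 0.967.

power ≈ 0.97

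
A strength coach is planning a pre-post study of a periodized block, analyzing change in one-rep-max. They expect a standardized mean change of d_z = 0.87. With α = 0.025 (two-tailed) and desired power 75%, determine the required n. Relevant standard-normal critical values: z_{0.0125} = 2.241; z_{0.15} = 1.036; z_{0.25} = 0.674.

n = 12 pairs

For a paired (one-sample on differences) test: n = ((z_{α/2} + z_β) / d)².
z_{α/2} + z_β = 2.241 + 0.674 = 2.915.
n = (2.915 / 0.87)² = 3.351² = 11.23.
Round up.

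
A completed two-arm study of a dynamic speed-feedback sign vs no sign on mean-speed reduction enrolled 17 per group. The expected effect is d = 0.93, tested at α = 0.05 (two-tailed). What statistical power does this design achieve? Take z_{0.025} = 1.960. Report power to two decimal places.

For two equal groups, power = Φ(d·√(n/2) − z_{α/2}).
d·√(n/2) = 0.93 × √(17/2) = 0.93 × 2.915 = 2.711.
z_β = 2.711 − 1.960 = 0.751.
Power = Φ(0.751) = 0.774.

power ≈ 0.77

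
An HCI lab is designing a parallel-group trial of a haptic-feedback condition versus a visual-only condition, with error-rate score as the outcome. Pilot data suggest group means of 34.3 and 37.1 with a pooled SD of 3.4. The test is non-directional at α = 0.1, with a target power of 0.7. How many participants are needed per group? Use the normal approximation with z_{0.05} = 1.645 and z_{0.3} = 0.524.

n = 14 per group

Cohen's d = |M₁ − M₂| / SD_pooled = |34.3 − 37.1| / 3.4 = 2.8 / 3.4 = 0.824.
For two independent groups with equal n: n = 2·((z_{α/2} + z_β) / d)².
z_{α/2} + z_β = 1.645 + 0.524 = 2.169.
n = 2 × (2.169 / 0.824)² = 2 × 2.632² = 2 × 6.93 = 13.9.
Round up to the next whole participant.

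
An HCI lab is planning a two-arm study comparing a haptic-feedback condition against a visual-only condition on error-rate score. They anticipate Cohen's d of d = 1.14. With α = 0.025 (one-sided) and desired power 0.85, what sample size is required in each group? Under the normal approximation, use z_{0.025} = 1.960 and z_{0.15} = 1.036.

n = 14 per group

For two independent groups with equal n: n = 2·((z_{α} + z_β) / d)².
z_{α} + z_β = 1.960 + 1.036 = 2.996.
n = 2 × (2.996 / 1.14)² = 2 × 2.628² = 2 × 6.91 = 13.8.
Round up to the next whole participant.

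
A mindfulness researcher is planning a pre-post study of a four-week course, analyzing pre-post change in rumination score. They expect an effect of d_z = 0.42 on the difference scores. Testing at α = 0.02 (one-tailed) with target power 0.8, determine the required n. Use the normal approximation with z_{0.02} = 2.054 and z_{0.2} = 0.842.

For a paired (one-sample on differences) test: n = ((z_{α} + z_β) / d)².
z_{α} + z_β = 2.054 + 0.842 = 2.896.
n = (2.896 / 0.42)² = 6.895² = 47.54.
Round up.

n = 48 pairs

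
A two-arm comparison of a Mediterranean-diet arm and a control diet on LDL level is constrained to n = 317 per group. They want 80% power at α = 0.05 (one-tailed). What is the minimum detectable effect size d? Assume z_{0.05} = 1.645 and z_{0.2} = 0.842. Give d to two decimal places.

For two independent groups of n = 317 each: d_min = (z_{α} + z_β)·√(2/n).
z-sum = 1.645 + 0.842 = 2.487.
d_min = 2.487 × √(2/317) = 2.487 × 0.0794 = 0.198.

d_min ≈ 0.20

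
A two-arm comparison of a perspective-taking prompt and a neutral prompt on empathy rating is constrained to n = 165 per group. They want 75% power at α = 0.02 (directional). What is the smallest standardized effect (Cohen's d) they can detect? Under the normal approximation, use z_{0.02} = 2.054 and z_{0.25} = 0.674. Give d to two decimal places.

For two independent groups of n = 165 each: d_min = (z_{α} + z_β)·√(2/n).
z-sum = 2.054 + 0.674 = 2.728.
d_min = 2.728 × √(2/165) = 2.728 × 0.1101 = 0.300.

d_min ≈ 0.30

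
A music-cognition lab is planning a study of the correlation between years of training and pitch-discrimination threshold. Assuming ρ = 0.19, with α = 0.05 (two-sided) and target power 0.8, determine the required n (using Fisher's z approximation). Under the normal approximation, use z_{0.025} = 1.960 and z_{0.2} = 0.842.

Fisher's z: C = ½·ln((1+r)/(1−r)) = ½·ln(1.4691) = 0.1923.
n = ((z_{α/2} + z_β)/C)² + 3.
(1.960 + 0.842) / 0.1923 = 2.802 / 0.1923 = 14.571.
n = 14.571² + 3 = 212.31 + 3 = 215.3.
Round up.

n = 216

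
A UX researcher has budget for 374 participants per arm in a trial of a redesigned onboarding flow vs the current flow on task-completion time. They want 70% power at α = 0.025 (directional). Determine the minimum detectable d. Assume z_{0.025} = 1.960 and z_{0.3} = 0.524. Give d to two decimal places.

For two independent groups of n = 374 each: d_min = (z_{α} + z_β)·√(2/n).
z-sum = 1.960 + 0.524 = 2.484.
d_min = 2.484 × √(2/374) = 2.484 × 0.0731 = 0.182.

d_min ≈ 0.18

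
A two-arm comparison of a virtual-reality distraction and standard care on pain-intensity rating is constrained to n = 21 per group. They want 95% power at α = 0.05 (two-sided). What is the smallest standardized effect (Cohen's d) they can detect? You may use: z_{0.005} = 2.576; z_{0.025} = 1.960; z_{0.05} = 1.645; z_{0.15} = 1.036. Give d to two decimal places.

d_min ≈ 1.11

For two independent groups of n = 21 each: d_min = (z_{α/2} + z_β)·√(2/n).
z-sum = 1.960 + 1.645 = 3.605.
d_min = 3.605 × √(2/21) = 3.605 × 0.3086 = 1.113.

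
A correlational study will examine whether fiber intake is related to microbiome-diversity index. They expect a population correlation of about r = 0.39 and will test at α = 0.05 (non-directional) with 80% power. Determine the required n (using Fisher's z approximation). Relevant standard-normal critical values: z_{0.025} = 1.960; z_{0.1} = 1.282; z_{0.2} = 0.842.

n = 50

Fisher's z: C = ½·ln((1+r)/(1−r)) = ½·ln(2.2787) = 0.4118.
n = ((z_{α/2} + z_β)/C)² + 3.
(1.960 + 0.842) / 0.4118 = 2.802 / 0.4118 = 6.804.
n = 6.804² + 3 = 46.30 + 3 = 49.3.
Round up.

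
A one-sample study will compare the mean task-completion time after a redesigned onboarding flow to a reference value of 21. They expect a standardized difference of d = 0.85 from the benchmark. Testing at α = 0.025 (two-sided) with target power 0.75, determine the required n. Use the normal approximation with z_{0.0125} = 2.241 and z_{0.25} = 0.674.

n = 12

For a one-sample test: n = ((z_{α/2} + z_β) / d)².
z_{α/2} + z_β = 2.241 + 0.674 = 2.915.
n = (2.915 / 0.85)² = 3.429² = 11.76.
Round up.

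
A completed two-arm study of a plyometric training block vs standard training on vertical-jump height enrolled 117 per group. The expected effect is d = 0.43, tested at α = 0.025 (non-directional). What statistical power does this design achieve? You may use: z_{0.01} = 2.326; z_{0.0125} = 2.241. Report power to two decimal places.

For two equal groups, power = Φ(d·√(n/2) − z_{α/2}).
d·√(n/2) = 0.43 × √(117/2) = 0.43 × 7.649 = 3.289.
z_β = 3.289 − 2.241 = 1.048.
Power = Φ(1.048) = 0.853.

power ≈ 0.85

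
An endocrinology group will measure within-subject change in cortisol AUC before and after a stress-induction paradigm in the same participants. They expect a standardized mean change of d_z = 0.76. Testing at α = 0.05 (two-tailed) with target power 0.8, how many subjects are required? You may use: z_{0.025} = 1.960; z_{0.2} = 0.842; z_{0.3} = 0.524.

For a paired (one-sample on differences) test: n = ((z_{α/2} + z_β) / d)².
z_{α/2} + z_β = 1.960 + 0.842 = 2.802.
n = (2.802 / 0.76)² = 3.687² = 13.59.
Round up.

n = 14 pairs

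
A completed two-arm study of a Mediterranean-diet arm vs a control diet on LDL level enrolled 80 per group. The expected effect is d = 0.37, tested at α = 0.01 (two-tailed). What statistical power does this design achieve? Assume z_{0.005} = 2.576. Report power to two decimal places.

power ≈ 0.41

For two equal groups, power = Φ(d·√(n/2) − z_{α/2}).
d·√(n/2) = 0.37 × √(80/2) = 0.37 × 6.325 = 2.340.
z_β = 2.340 − 2.576 = -0.236.
Power = Φ(-0.236) = 0.407.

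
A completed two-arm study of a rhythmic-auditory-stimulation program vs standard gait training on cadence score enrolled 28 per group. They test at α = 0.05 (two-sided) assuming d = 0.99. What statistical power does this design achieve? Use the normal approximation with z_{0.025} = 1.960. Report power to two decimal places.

For two equal groups, power = Φ(d·√(n/2) − z_{α/2}).
d·√(n/2) = 0.99 × √(28/2) = 0.99 × 3.742 = 3.704.
z_β = 3.704 − 1.960 = 1.744.
Power = Φ(1.744) = 0.959.

power ≈ 0.96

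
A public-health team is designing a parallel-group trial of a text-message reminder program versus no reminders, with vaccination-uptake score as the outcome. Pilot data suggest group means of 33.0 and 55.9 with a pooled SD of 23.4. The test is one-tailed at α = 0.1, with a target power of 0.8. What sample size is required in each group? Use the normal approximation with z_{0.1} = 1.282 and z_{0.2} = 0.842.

Cohen's d = |M₁ − M₂| / SD_pooled = |33.0 − 55.9| / 23.4 = 22.9 / 23.4 = 0.979.
For two independent groups with equal n: n = 2·((z_{α} + z_β) / d)².
z_{α} + z_β = 1.282 + 0.842 = 2.124.
n = 2 × (2.124 / 0.979)² = 2 × 2.170² = 2 × 4.71 = 9.4.
Round up to the next whole participant.

n = 10 per group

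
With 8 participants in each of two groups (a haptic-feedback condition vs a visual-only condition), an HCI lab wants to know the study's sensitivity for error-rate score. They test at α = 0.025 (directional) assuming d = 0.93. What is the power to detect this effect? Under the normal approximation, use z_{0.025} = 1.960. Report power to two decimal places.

For two equal groups, power = Φ(d·√(n/2) − z_{α}).
d·√(n/2) = 0.93 × √(8/2) = 0.93 × 2.000 = 1.860.
z_β = 1.860 − 1.960 = -0.100.
Power = Φ(-0.100) = 0.460.

power ≈ 0.46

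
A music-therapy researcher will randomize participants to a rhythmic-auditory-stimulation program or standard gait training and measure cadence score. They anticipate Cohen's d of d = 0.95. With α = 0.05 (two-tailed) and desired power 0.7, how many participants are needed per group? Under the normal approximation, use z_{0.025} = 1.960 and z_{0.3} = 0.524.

n = 14 per group

For two independent groups with equal n: n = 2·((z_{α/2} + z_β) / d)².
z_{α/2} + z_β = 1.960 + 0.524 = 2.484.
n = 2 × (2.484 / 0.95)² = 2 × 2.615² = 2 × 6.84 = 13.7.
Round up to the next whole participant.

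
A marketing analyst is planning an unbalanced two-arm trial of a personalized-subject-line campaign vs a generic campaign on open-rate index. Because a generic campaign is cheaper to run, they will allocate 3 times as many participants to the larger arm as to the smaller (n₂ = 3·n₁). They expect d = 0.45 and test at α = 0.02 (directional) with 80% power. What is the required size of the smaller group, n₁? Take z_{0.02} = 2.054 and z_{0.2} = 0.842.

With allocation ratio k = n₂/n₁ = 3, Var(x̄₁−x̄₂) = σ²(1/n₁ + 1/(k·n₁)) = σ²·(k+1)/(k·n₁).
So n₁ = (1 + 1/k)·((z_{α} + z_β)/d)² = 1.333 × (2.896/0.45)².
n₁ = 1.333 × 41.42 = 55.2.
Round up: n₁ = 56, giving n₂ = 3 × 56 = 168.

n₁ = 56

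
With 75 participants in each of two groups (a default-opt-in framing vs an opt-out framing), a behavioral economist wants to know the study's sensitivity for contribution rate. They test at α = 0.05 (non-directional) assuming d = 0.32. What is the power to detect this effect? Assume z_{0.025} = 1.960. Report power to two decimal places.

For two equal groups, power = Φ(d·√(n/2) − z_{α/2}).
d·√(n/2) = 0.32 × √(75/2) = 0.32 × 6.124 = 1.960.
z_β = 1.960 − 1.960 = -0.000.
Power = Φ(-0.000) = 0.500.

power ≈ 0.50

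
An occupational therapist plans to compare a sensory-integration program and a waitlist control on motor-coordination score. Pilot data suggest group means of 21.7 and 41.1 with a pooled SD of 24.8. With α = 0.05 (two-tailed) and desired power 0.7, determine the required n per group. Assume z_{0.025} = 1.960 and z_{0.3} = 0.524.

n = 21 per group

Cohen's d = |M₁ − M₂| / SD_pooled = |21.7 − 41.1| / 24.8 = 19.4 / 24.8 = 0.782.
For two independent groups with equal n: n = 2·((z_{α/2} + z_β) / d)².
z_{α/2} + z_β = 1.960 + 0.524 = 2.484.
n = 2 × (2.484 / 0.782)² = 2 × 3.176² = 2 × 10.09 = 20.2.
Round up to the next whole participant.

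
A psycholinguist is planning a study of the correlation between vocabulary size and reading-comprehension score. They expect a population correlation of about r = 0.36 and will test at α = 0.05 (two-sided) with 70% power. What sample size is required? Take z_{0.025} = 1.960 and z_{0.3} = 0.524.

n = 47

Fisher's z: C = ½·ln((1+r)/(1−r)) = ½·ln(2.1250) = 0.3769.
n = ((z_{α/2} + z_β)/C)² + 3.
(1.960 + 0.524) / 0.3769 = 2.484 / 0.3769 = 6.591.
n = 6.591² + 3 = 43.44 + 3 = 46.4.
Round up.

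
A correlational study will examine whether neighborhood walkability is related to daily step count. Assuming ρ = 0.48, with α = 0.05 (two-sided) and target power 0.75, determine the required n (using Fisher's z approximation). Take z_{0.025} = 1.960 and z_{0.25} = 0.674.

Fisher's z: C = ½·ln((1+r)/(1−r)) = ½·ln(2.8462) = 0.5230.
n = ((z_{α/2} + z_β)/C)² + 3.
(1.960 + 0.674) / 0.5230 = 2.634 / 0.5230 = 5.036.
n = 5.036² + 3 = 25.36 + 3 = 28.4.
Round up.

n = 29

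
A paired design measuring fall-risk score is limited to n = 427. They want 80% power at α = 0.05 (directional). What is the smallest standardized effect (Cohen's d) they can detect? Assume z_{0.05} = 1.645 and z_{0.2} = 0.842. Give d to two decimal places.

For a single sample (or paired design) of n = 427: d_min = (z_{α} + z_β)/√n.
z-sum = 1.645 + 0.842 = 2.487.
d_min = 2.487 / √427 = 2.487 / 20.664 = 0.120.

d_min ≈ 0.12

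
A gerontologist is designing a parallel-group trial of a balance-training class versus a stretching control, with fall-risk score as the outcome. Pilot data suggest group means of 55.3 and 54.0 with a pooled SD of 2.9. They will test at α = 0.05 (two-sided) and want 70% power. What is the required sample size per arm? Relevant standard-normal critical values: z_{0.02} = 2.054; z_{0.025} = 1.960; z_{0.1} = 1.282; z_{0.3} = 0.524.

n = 62 per group

Cohen's d = |M₁ − M₂| / SD_pooled = |55.3 − 54.0| / 2.9 = 1.3 / 2.9 = 0.448.
For two independent groups with equal n: n = 2·((z_{α/2} + z_β) / d)².
z_{α/2} + z_β = 1.960 + 0.524 = 2.484.
n = 2 × (2.484 / 0.448)² = 2 × 5.545² = 2 × 30.74 = 61.5.
Round up to the next whole participant.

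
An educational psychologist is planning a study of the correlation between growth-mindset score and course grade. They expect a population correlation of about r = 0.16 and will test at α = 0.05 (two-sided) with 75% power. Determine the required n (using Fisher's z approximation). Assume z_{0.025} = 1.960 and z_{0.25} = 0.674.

Fisher's z: C = ½·ln((1+r)/(1−r)) = ½·ln(1.3810) = 0.1614.
n = ((z_{α/2} + z_β)/C)² + 3.
(1.960 + 0.674) / 0.1614 = 2.634 / 0.1614 = 16.320.
n = 16.320² + 3 = 266.33 + 3 = 269.3.
Round up.

n = 270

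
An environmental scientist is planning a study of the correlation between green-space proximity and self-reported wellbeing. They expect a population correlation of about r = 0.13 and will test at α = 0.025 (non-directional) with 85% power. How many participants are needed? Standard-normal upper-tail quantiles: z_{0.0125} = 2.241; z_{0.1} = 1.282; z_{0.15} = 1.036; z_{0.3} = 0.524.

Fisher's z: C = ½·ln((1+r)/(1−r)) = ½·ln(1.2989) = 0.1307.
n = ((z_{α/2} + z_β)/C)² + 3.
(2.241 + 1.036) / 0.1307 = 3.277 / 0.1307 = 25.073.
n = 25.073² + 3 = 628.64 + 3 = 631.6.
Round up.

n = 632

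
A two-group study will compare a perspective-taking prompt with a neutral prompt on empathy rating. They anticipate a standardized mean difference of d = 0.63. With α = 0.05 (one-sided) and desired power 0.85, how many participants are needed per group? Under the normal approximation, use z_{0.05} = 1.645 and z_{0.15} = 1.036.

For two independent groups with equal n: n = 2·((z_{α} + z_β) / d)².
z_{α} + z_β = 1.645 + 1.036 = 2.681.
n = 2 × (2.681 / 0.63)² = 2 × 4.256² = 2 × 18.11 = 36.2.
Round up to the next whole participant.

n = 37 per group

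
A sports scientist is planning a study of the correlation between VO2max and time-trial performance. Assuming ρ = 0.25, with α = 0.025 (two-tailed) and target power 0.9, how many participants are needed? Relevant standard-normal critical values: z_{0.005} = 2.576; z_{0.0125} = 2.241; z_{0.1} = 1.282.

Fisher's z: C = ½·ln((1+r)/(1−r)) = ½·ln(1.6667) = 0.2554.
n = ((z_{α/2} + z_β)/C)² + 3.
(2.241 + 1.282) / 0.2554 = 3.523 / 0.2554 = 13.794.
n = 13.794² + 3 = 190.28 + 3 = 193.3.
Round up.

n = 194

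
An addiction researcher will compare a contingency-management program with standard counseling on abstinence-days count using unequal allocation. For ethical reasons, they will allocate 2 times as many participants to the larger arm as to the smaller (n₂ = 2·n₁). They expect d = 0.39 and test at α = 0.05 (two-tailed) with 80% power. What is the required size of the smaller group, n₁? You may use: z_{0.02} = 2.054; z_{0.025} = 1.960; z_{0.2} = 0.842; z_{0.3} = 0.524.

With allocation ratio k = n₂/n₁ = 2, Var(x̄₁−x̄₂) = σ²(1/n₁ + 1/(k·n₁)) = σ²·(k+1)/(k·n₁).
So n₁ = (1 + 1/k)·((z_{α/2} + z_β)/d)² = 1.500 × (2.802/0.39)².
n₁ = 1.500 × 51.62 = 77.4.
Round up: n₁ = 78, giving n₂ = 2 × 78 = 156.

n₁ = 78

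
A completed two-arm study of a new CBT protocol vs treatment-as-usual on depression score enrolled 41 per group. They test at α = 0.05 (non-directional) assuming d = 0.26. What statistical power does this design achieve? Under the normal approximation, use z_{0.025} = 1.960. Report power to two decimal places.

For two equal groups, power = Φ(d·√(n/2) − z_{α/2}).
d·√(n/2) = 0.26 × √(41/2) = 0.26 × 4.528 = 1.177.
z_β = 1.177 − 1.960 = -0.783.
Power = Φ(-0.783) = 0.217.

power ≈ 0.22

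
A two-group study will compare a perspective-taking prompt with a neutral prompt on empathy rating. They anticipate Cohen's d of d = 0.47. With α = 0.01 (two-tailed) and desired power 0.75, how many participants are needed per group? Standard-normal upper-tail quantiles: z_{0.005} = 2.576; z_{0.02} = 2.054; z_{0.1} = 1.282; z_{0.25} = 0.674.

For two independent groups with equal n: n = 2·((z_{α/2} + z_β) / d)².
z_{α/2} + z_β = 2.576 + 0.674 = 3.250.
n = 2 × (3.250 / 0.47)² = 2 × 6.915² = 2 × 47.82 = 95.6.
Round up to the next whole participant.

n = 96 per group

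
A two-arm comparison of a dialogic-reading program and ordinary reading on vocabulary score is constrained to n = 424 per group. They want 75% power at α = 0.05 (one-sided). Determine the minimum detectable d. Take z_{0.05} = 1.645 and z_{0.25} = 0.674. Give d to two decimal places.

For two independent groups of n = 424 each: d_min = (z_{α} + z_β)·√(2/n).
z-sum = 1.645 + 0.674 = 2.319.
d_min = 2.319 × √(2/424) = 2.319 × 0.0687 = 0.159.

d_min ≈ 0.16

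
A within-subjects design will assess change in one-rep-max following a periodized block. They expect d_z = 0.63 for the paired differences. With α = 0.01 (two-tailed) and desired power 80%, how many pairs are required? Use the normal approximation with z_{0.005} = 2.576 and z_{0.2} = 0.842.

For a paired (one-sample on differences) test: n = ((z_{α/2} + z_β) / d)².
z_{α/2} + z_β = 2.576 + 0.842 = 3.418.
n = (3.418 / 0.63)² = 5.425² = 29.43.
Round up.

n = 30 pairs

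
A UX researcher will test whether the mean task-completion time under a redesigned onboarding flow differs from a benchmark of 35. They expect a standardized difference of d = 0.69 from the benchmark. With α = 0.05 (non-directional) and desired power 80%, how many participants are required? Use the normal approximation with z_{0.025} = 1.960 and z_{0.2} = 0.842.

For a one-sample test: n = ((z_{α/2} + z_β) / d)².
z_{α/2} + z_β = 1.960 + 0.842 = 2.802.
n = (2.802 / 0.69)² = 4.061² = 16.49.
Round up.

n = 17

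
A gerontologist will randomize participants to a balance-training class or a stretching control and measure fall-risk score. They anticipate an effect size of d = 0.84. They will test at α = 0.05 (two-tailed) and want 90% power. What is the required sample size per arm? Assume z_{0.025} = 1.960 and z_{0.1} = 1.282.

For two independent groups with equal n: n = 2·((z_{α/2} + z_β) / d)².
z_{α/2} + z_β = 1.960 + 1.282 = 3.242.
n = 2 × (3.242 / 0.84)² = 2 × 3.860² = 2 × 14.90 = 29.8.
Round up to the next whole participant.

n = 30 per group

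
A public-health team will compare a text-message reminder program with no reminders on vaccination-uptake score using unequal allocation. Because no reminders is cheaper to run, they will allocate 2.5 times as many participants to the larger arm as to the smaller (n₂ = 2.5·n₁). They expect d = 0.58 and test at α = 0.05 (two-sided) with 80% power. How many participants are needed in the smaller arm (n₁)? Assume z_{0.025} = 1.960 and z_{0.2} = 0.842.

With allocation ratio k = n₂/n₁ = 2.5, Var(x̄₁−x̄₂) = σ²(1/n₁ + 1/(k·n₁)) = σ²·(k+1)/(k·n₁).
So n₁ = (1 + 1/k)·((z_{α/2} + z_β)/d)² = 1.400 × (2.802/0.58)².
n₁ = 1.400 × 23.34 = 32.7.
Round up: n₁ = 33, giving n₂ = ⌈2.5 × 33⌉ = ⌈82.5⌉ = 83.

n₁ = 33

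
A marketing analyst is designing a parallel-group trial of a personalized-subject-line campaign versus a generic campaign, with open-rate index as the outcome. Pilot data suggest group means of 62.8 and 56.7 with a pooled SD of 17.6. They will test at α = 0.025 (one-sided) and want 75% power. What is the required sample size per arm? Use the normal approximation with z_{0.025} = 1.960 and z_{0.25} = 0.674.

n = 116 per group

Cohen's d = |M₁ − M₂| / SD_pooled = |62.8 − 56.7| / 17.6 = 6.1 / 17.6 = 0.347.
For two independent groups with equal n: n = 2·((z_{α} + z_β) / d)².
z_{α} + z_β = 1.960 + 0.674 = 2.634.
n = 2 × (2.634 / 0.347)² = 2 × 7.591² = 2 × 57.62 = 115.2.
Round up to the next whole participant.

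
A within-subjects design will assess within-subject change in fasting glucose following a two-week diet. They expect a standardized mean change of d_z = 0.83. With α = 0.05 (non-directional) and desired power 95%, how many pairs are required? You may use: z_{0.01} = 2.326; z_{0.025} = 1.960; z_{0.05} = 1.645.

For a paired (one-sample on differences) test: n = ((z_{α/2} + z_β) / d)².
z_{α/2} + z_β = 1.960 + 1.645 = 3.605.
n = (3.605 / 0.83)² = 4.343² = 18.86.
Round up.

n = 19 pairs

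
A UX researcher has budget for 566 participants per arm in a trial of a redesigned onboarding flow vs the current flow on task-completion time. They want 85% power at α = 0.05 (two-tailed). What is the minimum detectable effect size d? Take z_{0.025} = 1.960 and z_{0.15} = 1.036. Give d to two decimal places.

For two independent groups of n = 566 each: d_min = (z_{α/2} + z_β)·√(2/n).
z-sum = 1.960 + 1.036 = 2.996.
d_min = 2.996 × √(2/566) = 2.996 × 0.0594 = 0.178.

d_min ≈ 0.18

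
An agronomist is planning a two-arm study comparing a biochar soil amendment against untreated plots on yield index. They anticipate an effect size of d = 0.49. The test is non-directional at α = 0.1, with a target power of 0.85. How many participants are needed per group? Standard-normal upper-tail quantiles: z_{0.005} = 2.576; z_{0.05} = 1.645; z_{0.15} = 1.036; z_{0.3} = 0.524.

For two independent groups with equal n: n = 2·((z_{α/2} + z_β) / d)².
z_{α/2} + z_β = 1.645 + 1.036 = 2.681.
n = 2 × (2.681 / 0.49)² = 2 × 5.471² = 2 × 29.94 = 59.9.
Round up to the next whole participant.

n = 60 per group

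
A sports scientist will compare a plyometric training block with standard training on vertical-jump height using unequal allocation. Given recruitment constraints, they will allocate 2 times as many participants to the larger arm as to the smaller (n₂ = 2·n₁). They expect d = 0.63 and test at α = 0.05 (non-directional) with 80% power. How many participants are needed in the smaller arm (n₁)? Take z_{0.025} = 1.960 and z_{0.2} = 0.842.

With allocation ratio k = n₂/n₁ = 2, Var(x̄₁−x̄₂) = σ²(1/n₁ + 1/(k·n₁)) = σ²·(k+1)/(k·n₁).
So n₁ = (1 + 1/k)·((z_{α/2} + z_β)/d)² = 1.500 × (2.802/0.63)².
n₁ = 1.500 × 19.78 = 29.7.
Round up: n₁ = 30, giving n₂ = 2 × 30 = 60.

n₁ = 30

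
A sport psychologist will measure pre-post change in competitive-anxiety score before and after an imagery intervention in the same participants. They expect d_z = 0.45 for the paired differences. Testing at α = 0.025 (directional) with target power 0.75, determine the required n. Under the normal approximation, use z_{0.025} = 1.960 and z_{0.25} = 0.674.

n = 35 pairs

For a paired (one-sample on differences) test: n = ((z_{α} + z_β) / d)².
z_{α} + z_β = 1.960 + 0.674 = 2.634.
n = (2.634 / 0.45)² = 5.853² = 34.26.
Round up.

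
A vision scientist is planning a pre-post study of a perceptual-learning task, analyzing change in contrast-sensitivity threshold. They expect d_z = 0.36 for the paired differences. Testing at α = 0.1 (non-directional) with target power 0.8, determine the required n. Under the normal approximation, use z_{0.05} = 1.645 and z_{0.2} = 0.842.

For a paired (one-sample on differences) test: n = ((z_{α/2} + z_β) / d)².
z_{α/2} + z_β = 1.645 + 0.842 = 2.487.
n = (2.487 / 0.36)² = 6.908² = 47.73.
Round up.

n = 48 pairs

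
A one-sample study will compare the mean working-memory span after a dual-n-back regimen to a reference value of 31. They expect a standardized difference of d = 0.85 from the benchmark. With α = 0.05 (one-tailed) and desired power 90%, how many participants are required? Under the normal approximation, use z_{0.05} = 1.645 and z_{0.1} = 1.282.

n = 12

For a one-sample test: n = ((z_{α} + z_β) / d)².
z_{α} + z_β = 1.645 + 1.282 = 2.927.
n = (2.927 / 0.85)² = 3.444² = 11.86.
Round up.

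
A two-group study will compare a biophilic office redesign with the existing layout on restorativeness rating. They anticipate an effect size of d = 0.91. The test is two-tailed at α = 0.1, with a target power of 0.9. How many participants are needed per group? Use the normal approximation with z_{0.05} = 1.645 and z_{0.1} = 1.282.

n = 21 per group

For two independent groups with equal n: n = 2·((z_{α/2} + z_β) / d)².
z_{α/2} + z_β = 1.645 + 1.282 = 2.927.
n = 2 × (2.927 / 0.91)² = 2 × 3.216² = 2 × 10.35 = 20.7.
Round up to the next whole participant.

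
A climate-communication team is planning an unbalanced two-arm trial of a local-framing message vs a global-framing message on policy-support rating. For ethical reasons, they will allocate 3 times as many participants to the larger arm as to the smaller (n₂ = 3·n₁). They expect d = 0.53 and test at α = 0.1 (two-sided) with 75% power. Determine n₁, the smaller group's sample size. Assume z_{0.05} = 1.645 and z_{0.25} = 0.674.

With allocation ratio k = n₂/n₁ = 3, Var(x̄₁−x̄₂) = σ²(1/n₁ + 1/(k·n₁)) = σ²·(k+1)/(k·n₁).
So n₁ = (1 + 1/k)·((z_{α/2} + z_β)/d)² = 1.333 × (2.319/0.53)².
n₁ = 1.333 × 19.14 = 25.5.
Round up: n₁ = 26, giving n₂ = 3 × 26 = 78.

n₁ = 26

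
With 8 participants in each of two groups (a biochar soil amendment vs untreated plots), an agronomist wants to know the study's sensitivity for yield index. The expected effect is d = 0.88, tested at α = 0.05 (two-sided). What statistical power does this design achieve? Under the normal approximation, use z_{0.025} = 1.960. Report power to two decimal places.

For two equal groups, power = Φ(d·√(n/2) − z_{α/2}).
d·√(n/2) = 0.88 × √(8/2) = 0.88 × 2.000 = 1.760.
z_β = 1.760 − 1.960 = -0.200.
Power = Φ(-0.200) = 0.421.

power ≈ 0.42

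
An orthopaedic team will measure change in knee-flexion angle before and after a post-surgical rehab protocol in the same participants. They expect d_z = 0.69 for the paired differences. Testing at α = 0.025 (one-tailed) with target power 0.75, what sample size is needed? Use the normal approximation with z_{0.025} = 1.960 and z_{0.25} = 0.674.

n = 15 pairs

For a paired (one-sample on differences) test: n = ((z_{α} + z_β) / d)².
z_{α} + z_β = 1.960 + 0.674 = 2.634.
n = (2.634 / 0.69)² = 3.817² = 14.57.
Round up.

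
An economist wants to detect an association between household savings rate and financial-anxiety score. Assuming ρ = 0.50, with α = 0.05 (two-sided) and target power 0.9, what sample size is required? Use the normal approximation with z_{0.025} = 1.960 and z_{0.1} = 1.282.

n = 38

Fisher's z: C = ½·ln((1+r)/(1−r)) = ½·ln(3.0000) = 0.5493.
n = ((z_{α/2} + z_β)/C)² + 3.
(1.960 + 1.282) / 0.5493 = 3.242 / 0.5493 = 5.902.
n = 5.902² + 3 = 34.83 + 3 = 37.8.
Round up.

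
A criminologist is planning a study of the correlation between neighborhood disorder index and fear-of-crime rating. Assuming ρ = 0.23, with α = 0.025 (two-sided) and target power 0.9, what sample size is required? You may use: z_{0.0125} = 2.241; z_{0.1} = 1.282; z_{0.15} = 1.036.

Fisher's z: C = ½·ln((1+r)/(1−r)) = ½·ln(1.5974) = 0.2342.
n = ((z_{α/2} + z_β)/C)² + 3.
(2.241 + 1.282) / 0.2342 = 3.523 / 0.2342 = 15.043.
n = 15.043² + 3 = 226.28 + 3 = 229.3.
Round up.

n = 230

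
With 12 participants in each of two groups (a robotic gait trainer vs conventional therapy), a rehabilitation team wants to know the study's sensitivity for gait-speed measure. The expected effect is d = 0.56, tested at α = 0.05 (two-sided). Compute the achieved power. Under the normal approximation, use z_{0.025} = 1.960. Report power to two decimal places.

For two equal groups, power = Φ(d·√(n/2) − z_{α/2}).
d·√(n/2) = 0.56 × √(12/2) = 0.56 × 2.449 = 1.372.
z_β = 1.372 − 1.960 = -0.588.
Power = Φ(-0.588) = 0.278.

power ≈ 0.28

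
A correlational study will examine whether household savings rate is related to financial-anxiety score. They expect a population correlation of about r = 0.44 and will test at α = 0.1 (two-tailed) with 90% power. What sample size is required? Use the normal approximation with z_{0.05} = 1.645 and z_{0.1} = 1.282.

Fisher's z: C = ½·ln((1+r)/(1−r)) = ½·ln(2.5714) = 0.4722.
n = ((z_{α/2} + z_β)/C)² + 3.
(1.645 + 1.282) / 0.4722 = 2.927 / 0.4722 = 6.199.
n = 6.199² + 3 = 38.42 + 3 = 41.4.
Round up.

n = 42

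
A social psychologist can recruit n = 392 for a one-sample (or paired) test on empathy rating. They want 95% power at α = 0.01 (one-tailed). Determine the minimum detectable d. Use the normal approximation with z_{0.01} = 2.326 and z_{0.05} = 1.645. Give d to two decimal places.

For a single sample (or paired design) of n = 392: d_min = (z_{α} + z_β)/√n.
z-sum = 2.326 + 1.645 = 3.971.
d_min = 3.971 / √392 = 3.971 / 19.799 = 0.201.

d_min ≈ 0.20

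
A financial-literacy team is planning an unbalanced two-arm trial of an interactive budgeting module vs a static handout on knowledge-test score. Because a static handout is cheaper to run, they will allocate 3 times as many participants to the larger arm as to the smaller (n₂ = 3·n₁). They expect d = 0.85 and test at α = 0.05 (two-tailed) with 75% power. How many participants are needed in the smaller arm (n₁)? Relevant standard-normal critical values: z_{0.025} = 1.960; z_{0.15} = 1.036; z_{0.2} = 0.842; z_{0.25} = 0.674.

n₁ = 13

With allocation ratio k = n₂/n₁ = 3, Var(x̄₁−x̄₂) = σ²(1/n₁ + 1/(k·n₁)) = σ²·(k+1)/(k·n₁).
So n₁ = (1 + 1/k)·((z_{α/2} + z_β)/d)² = 1.333 × (2.634/0.85)².
n₁ = 1.333 × 9.60 = 12.8.
Round up: n₁ = 13, giving n₂ = 3 × 13 = 39.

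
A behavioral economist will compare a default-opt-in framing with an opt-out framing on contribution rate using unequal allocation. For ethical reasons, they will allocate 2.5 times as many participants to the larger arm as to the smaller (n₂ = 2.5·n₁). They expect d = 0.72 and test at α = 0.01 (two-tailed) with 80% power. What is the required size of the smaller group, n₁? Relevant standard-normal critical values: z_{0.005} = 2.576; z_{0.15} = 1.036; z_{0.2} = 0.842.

n₁ = 32

With allocation ratio k = n₂/n₁ = 2.5, Var(x̄₁−x̄₂) = σ²(1/n₁ + 1/(k·n₁)) = σ²·(k+1)/(k·n₁).
So n₁ = (1 + 1/k)·((z_{α/2} + z_β)/d)² = 1.400 × (3.418/0.72)².
n₁ = 1.400 × 22.54 = 31.6.
Round up: n₁ = 32, giving n₂ = 2.5 × 32 = 80.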